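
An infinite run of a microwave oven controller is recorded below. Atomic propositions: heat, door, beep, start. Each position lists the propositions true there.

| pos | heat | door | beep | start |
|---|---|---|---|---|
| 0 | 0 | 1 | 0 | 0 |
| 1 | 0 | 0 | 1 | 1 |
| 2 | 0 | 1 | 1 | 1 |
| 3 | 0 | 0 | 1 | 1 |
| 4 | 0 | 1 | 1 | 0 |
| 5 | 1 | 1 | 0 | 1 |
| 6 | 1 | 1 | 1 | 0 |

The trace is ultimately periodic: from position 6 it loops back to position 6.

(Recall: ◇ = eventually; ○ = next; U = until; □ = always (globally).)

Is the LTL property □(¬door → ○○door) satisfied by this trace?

¬door → ○○door must hold at every position from 0 onward. It fails at position 1, so □(¬door → ○○door) is false.
Positions where ¬door holds: 1, 3.
Check ○○door at each: 1→fails, 3→ok.

No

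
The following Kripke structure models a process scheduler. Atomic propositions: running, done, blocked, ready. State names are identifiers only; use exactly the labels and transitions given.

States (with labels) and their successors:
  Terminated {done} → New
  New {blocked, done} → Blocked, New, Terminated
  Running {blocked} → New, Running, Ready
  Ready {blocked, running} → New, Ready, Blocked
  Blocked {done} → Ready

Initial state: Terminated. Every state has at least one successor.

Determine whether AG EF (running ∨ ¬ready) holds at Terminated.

States satisfying EF (running ∨ ¬ready): {Terminated, New, Running, Ready, Blocked}.
States satisfying AG EF (running ∨ ¬ready): {Terminated, New, Running, Ready, Blocked}.
Every state reachable from Terminated satisfies EF (running ∨ ¬ready).
Terminated ∈ Sat(AG EF (running ∨ ¬ready)).

Satisfied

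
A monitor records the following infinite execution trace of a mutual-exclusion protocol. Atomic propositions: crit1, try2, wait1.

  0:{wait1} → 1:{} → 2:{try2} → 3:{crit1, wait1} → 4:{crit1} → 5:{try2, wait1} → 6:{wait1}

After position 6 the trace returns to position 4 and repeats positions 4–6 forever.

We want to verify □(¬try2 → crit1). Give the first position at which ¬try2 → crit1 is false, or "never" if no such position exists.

At position 0 the labels are {wait1}, so ¬try2 → crit1 is false there. This is the first violation.

0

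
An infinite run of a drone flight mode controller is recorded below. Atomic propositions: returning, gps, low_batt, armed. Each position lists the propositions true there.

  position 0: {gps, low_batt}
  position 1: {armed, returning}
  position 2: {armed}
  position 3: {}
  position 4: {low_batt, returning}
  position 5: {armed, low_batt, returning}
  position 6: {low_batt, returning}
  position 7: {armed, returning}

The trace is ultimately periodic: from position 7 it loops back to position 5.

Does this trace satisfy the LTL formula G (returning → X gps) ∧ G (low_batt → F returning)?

returning → X gps must hold at every position from 0 onward. It fails at position 1, so G (returning → X gps) is false.
Positions where returning holds: 1, 4, 5, 6, 7.
Check X gps at each: 1→fails, 4→fails, 5→fails, 6→fails, 7→fails.
low_batt → F returning holds at every position 0..7, and those are all positions ever visited, so G (low_batt → F returning) holds.
Positions where low_batt holds: 0, 4, 5, 6.
Check F returning at each: 0→ok, 4→ok, 5→ok, 6→ok.
At position 0: G (returning → X gps) is false; G (low_batt → F returning) is true; so G (returning → X gps) ∧ G (low_batt → F returning) is false.

No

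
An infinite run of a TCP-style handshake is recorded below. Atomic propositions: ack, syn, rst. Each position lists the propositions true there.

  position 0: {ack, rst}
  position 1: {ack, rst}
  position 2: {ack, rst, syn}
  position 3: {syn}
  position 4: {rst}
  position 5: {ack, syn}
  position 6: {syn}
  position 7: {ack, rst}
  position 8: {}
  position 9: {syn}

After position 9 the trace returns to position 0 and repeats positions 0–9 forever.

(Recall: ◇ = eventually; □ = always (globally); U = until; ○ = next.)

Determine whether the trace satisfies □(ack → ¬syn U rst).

No

ack → ¬syn U rst must hold at every position from 0 onward. It fails at position 5, so □(ack → ¬syn U rst) is false.
Positions where ack holds: 0, 1, 2, 5, 7.
Check ¬syn U rst at each: 0→ok, 1→ok, 2→ok, 5→fails, 7→ok.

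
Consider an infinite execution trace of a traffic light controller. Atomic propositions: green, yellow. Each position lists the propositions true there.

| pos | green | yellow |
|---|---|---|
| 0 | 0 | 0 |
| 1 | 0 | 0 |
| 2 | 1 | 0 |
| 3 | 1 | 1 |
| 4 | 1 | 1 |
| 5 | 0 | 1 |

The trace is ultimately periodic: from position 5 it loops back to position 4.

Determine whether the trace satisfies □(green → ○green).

green → ○green must hold at every position from 0 onward. It fails at position 4, so □(green → ○green) is false.
Positions where green holds: 2, 3, 4.
Check ○green at each: 2→ok, 3→ok, 4→fails.

No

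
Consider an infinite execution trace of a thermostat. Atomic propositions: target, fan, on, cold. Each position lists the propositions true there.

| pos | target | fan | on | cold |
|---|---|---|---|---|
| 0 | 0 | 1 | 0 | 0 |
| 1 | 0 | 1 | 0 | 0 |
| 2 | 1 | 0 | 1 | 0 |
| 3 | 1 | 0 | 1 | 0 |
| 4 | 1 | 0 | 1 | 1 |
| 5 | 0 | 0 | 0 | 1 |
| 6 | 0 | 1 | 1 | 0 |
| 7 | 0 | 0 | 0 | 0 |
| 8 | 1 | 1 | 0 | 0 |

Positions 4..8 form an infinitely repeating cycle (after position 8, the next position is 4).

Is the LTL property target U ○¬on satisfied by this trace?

Satisfied

Walking from position 0: ○¬on first holds at position 0, and target holds at every earlier position along the way, so target U ○¬on holds.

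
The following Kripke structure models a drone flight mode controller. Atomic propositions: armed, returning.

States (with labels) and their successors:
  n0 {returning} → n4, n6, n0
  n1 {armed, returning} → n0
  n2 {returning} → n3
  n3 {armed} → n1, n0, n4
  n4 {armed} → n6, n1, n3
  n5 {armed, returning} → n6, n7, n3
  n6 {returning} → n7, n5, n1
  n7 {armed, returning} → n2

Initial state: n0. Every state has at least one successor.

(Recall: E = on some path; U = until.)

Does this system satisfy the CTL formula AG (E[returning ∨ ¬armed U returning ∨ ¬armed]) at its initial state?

Violated

States satisfying E[returning ∨ ¬armed U returning ∨ ¬armed]: {n0, n1, n2, n5, n6, n7}.
States satisfying AG (E[returning ∨ ¬armed U returning ∨ ¬armed]): ∅.
n3 is reachable from n0 and violates E[returning ∨ ¬armed U returning ∨ ¬armed], so AG fails at n0.
n0 ∉ Sat(AG (E[returning ∨ ¬armed U returning ∨ ¬armed])).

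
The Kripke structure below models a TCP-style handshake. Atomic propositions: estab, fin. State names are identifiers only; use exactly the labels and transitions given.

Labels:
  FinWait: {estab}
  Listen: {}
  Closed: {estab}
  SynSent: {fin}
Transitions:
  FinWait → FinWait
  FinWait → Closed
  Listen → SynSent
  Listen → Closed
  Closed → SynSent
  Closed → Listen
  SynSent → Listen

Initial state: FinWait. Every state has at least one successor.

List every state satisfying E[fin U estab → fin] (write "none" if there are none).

States satisfying fin: {SynSent}.
States satisfying estab → fin: {Listen, SynSent}.
States satisfying E[fin U estab → fin]: {Listen, SynSent}.

{Listen, SynSent}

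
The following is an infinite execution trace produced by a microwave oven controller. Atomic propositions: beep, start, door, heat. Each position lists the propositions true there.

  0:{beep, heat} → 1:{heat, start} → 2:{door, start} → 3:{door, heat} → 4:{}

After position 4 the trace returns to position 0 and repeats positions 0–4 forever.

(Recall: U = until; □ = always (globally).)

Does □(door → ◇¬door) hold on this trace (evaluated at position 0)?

Yes

door → ◇¬door holds at every position 0..4, and those are all positions ever visited, so □(door → ◇¬door) holds.
Positions where door holds: 2, 3.
Check ◇¬door at each: 2→ok, 3→ok.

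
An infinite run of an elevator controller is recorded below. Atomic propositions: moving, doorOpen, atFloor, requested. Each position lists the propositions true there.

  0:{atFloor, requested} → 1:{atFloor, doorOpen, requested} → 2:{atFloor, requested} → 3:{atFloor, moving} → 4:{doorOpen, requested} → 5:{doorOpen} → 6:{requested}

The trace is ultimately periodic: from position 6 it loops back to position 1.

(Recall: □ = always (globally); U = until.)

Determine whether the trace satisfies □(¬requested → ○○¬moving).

¬requested → ○○¬moving holds at every position 0..6, and those are all positions ever visited, so □(¬requested → ○○¬moving) holds.
Positions where ¬requested holds: 3, 5.
Check ○○¬moving at each: 3→ok, 5→ok.

Yes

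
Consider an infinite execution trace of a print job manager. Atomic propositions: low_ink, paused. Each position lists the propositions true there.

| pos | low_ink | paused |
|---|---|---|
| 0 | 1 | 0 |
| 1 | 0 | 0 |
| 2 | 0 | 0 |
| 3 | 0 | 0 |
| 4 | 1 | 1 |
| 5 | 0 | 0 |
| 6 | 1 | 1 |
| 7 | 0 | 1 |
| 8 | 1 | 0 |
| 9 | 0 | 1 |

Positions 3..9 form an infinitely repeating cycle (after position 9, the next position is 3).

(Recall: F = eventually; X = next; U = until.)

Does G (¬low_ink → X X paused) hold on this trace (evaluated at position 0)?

Does not hold

¬low_ink → X X paused must hold at every position from 0 onward. It fails at position 1, so G (¬low_ink → X X paused) is false.
Positions where ¬low_ink holds: 1, 2, 3, 5, 7, 9.
Check X X paused at each: 1→fails, 2→ok, 3→fails, 5→ok, 7→ok, 9→ok.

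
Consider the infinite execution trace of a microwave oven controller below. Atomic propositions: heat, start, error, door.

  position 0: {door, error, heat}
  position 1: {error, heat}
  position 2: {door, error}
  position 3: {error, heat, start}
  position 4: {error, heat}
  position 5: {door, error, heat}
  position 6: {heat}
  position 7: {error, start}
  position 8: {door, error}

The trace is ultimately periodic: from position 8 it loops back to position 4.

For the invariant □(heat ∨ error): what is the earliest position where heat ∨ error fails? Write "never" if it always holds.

never

heat ∨ error holds at every position 0..8, and those are all the positions the trace ever visits, so the invariant □(heat ∨ error) is never violated.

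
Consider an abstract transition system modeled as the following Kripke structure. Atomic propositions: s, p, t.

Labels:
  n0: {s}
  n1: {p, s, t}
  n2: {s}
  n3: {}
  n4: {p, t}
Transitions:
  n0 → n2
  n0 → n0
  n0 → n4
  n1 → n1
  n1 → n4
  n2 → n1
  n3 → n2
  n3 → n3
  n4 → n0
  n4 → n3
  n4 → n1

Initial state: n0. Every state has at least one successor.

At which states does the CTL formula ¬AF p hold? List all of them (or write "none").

States satisfying p: {n1, n4}.
States satisfying AF p: {n1, n2, n4}.
States satisfying ¬AF p: {n0, n3}.

{n0, n3}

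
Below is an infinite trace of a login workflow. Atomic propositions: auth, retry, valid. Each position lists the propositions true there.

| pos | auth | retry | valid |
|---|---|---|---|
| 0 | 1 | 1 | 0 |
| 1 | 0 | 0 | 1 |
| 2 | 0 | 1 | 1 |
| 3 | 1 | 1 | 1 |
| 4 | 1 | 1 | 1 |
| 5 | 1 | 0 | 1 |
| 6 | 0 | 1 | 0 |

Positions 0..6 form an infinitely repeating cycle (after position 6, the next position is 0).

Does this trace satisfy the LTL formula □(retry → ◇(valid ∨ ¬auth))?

Yes

retry → ◇(valid ∨ ¬auth) holds at every position 0..6, and those are all positions ever visited, so □(retry → ◇(valid ∨ ¬auth)) holds.
Positions where retry holds: 0, 2, 3, 4, 6.
Check ◇(valid ∨ ¬auth) at each: 0→ok, 2→ok, 3→ok, 4→ok, 6→ok.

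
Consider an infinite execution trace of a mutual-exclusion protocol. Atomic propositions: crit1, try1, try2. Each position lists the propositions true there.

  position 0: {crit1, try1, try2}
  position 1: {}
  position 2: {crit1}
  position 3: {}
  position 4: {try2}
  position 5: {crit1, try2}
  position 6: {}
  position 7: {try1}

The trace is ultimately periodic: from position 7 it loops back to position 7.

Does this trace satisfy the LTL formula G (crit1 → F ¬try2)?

Holds

crit1 → F ¬try2 holds at every position 0..7, and those are all positions ever visited, so G (crit1 → F ¬try2) holds.
Positions where crit1 holds: 0, 2, 5.
Check F ¬try2 at each: 0→ok, 2→ok, 5→ok.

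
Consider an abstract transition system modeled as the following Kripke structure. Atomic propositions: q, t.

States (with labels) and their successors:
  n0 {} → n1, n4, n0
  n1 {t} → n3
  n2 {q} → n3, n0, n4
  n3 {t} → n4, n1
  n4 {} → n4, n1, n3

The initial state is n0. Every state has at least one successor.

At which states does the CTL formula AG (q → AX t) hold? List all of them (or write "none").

States satisfying q → AX t: {n0, n1, n3, n4}.
States satisfying AG (q → AX t): {n0, n1, n3, n4}.

{n0, n1, n3, n4}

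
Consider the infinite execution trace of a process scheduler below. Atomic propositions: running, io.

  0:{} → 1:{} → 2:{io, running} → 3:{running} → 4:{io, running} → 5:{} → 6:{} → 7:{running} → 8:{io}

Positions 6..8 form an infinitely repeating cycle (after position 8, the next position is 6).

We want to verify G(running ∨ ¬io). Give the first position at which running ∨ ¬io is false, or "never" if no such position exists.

Check running ∨ ¬io at each position in order: 0 ✓, 1 ✓, 2 ✓, 3 ✓, 4 ✓, 5 ✓, 6 ✓, 7 ✓.
At position 8 the labels are {io}, so running ∨ ¬io is false there. This is the first violation.

8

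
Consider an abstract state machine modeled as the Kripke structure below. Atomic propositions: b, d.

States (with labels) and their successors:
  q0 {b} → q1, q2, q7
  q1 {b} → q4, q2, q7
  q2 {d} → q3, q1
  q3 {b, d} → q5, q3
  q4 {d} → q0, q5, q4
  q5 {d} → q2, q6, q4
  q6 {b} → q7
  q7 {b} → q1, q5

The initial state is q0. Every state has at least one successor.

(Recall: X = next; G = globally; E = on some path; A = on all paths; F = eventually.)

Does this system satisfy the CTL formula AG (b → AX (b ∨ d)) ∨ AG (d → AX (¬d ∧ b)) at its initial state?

States satisfying b → AX (b ∨ d): {q0, q1, q2, q3, q4, q5, q6, q7}.
States satisfying AG (b → AX (b ∨ d)): {q0, q1, q2, q3, q4, q5, q6, q7}.
States satisfying d → AX (¬d ∧ b): {q0, q1, q6, q7}.
States satisfying AG (d → AX (¬d ∧ b)): ∅.
States satisfying AG (b → AX (b ∨ d)) ∨ AG (d → AX (¬d ∧ b)): {q0, q1, q2, q3, q4, q5, q6, q7}.
q0 ∈ Sat(AG (b → AX (b ∨ d)) ∨ AG (d → AX (¬d ∧ b))).

Holds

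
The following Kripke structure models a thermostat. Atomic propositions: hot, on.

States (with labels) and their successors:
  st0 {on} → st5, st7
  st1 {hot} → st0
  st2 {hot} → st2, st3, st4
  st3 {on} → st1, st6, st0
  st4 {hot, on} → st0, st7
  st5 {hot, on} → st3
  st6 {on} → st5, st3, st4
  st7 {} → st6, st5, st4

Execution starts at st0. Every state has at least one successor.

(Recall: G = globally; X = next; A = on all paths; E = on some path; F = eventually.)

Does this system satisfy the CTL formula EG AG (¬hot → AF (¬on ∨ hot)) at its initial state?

Does not hold

States satisfying AG (¬hot → AF (¬on ∨ hot)): ∅.
States satisfying EG AG (¬hot → AF (¬on ∨ hot)): ∅.
No suitable path/successor from st0 witnesses the formula.
st0 ∉ Sat(EG AG (¬hot → AF (¬on ∨ hot))).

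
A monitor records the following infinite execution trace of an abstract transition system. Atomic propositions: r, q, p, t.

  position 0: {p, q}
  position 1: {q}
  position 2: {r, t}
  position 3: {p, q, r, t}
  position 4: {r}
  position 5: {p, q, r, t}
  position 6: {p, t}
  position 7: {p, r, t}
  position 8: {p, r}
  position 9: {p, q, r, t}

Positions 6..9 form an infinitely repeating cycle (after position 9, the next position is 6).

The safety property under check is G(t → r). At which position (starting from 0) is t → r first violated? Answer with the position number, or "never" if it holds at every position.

6

Check t → r at each position in order: 0 ✓, 1 ✓, 2 ✓, 3 ✓, 4 ✓, 5 ✓.
At position 6 the labels are {p, t}, so t → r is false there. This is the first violation.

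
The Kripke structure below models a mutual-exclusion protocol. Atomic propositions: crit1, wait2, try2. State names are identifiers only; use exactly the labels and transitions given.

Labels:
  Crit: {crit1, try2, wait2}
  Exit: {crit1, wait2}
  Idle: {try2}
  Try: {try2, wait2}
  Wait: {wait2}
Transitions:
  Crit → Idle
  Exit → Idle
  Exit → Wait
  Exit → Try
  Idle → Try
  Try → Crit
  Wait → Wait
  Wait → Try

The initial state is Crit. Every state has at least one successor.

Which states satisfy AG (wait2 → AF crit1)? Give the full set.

{Crit, Idle, Try}

States satisfying wait2 → AF crit1: {Crit, Exit, Idle, Try}.
States satisfying AG (wait2 → AF crit1): {Crit, Idle, Try}.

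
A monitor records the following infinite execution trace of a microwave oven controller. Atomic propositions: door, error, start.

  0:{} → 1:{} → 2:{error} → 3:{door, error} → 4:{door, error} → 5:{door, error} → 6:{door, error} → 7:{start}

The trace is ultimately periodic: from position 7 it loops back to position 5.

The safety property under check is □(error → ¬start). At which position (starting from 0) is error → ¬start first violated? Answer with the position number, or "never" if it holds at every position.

error → ¬start holds at every position 0..7, and those are all the positions the trace ever visits, so the invariant □(error → ¬start) is never violated.

never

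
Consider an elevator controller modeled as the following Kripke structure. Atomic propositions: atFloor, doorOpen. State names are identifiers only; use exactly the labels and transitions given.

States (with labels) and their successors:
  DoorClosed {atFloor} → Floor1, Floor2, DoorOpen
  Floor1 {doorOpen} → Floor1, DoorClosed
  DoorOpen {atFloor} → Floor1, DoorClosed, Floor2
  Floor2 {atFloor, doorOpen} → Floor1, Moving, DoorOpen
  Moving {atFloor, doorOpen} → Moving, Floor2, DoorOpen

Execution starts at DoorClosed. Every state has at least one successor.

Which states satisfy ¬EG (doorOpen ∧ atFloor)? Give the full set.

States satisfying doorOpen ∧ atFloor: {Floor2, Moving}.
States satisfying EG (doorOpen ∧ atFloor): {Floor2, Moving}.
States satisfying ¬EG (doorOpen ∧ atFloor): {DoorClosed, Floor1, DoorOpen}.

{DoorClosed, Floor1, DoorOpen}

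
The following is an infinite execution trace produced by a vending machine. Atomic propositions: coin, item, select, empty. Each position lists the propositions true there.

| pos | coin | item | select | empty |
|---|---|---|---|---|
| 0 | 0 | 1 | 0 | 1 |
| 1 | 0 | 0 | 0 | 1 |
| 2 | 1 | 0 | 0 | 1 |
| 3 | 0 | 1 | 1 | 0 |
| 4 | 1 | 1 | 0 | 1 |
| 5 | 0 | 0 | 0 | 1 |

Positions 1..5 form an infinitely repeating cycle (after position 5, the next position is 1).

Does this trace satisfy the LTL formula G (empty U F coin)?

empty U F coin holds at every position 0..5, and those are all positions ever visited, so G (empty U F coin) holds.

Satisfied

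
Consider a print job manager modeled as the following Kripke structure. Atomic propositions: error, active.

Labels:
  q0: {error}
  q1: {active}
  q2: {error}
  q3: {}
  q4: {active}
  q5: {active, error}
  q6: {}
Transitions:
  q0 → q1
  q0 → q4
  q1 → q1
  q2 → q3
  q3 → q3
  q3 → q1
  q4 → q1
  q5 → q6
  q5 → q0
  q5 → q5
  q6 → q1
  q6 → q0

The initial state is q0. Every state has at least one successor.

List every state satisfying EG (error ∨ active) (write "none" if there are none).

{q0, q1, q4, q5}

States satisfying error ∨ active: {q0, q1, q2, q4, q5}.
States satisfying EG (error ∨ active): {q0, q1, q4, q5}.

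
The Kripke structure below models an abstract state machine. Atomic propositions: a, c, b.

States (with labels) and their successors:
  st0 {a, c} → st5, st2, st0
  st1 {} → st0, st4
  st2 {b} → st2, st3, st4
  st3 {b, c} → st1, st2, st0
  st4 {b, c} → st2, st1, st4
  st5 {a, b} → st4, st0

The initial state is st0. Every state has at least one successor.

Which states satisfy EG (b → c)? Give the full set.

{st0, st1, st3, st4}

States satisfying b → c: {st0, st1, st3, st4}.
States satisfying EG (b → c): {st0, st1, st3, st4}.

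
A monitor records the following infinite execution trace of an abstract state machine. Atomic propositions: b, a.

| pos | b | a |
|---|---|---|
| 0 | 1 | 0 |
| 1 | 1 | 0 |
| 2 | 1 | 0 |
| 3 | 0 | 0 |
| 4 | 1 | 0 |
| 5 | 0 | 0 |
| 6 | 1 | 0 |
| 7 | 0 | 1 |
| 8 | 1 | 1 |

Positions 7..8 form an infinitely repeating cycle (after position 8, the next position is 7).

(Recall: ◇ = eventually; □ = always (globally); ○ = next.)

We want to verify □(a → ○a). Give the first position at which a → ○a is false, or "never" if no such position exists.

never

a → ○a holds at every position 0..8, and those are all the positions the trace ever visits, so the invariant □(a → ○a) is never violated.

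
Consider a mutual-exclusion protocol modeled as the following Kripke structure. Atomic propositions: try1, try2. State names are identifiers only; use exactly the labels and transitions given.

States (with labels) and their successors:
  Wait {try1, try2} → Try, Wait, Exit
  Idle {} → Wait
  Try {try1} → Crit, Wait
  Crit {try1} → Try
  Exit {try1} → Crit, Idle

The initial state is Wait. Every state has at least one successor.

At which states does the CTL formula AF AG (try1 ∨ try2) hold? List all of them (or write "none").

none

States satisfying AG (try1 ∨ try2): ∅.
States satisfying AF AG (try1 ∨ try2): ∅.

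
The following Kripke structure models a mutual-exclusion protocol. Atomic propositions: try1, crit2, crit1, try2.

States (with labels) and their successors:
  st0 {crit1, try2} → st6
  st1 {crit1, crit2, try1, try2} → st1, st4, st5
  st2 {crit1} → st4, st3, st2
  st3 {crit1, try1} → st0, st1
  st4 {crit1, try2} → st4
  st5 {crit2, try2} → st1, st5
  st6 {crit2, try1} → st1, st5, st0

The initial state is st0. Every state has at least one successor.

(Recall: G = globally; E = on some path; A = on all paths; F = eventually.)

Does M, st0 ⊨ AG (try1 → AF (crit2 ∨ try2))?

States satisfying try1 → AF (crit2 ∨ try2): {st0, st1, st2, st3, st4, st5, st6}.
States satisfying AG (try1 → AF (crit2 ∨ try2)): {st0, st1, st2, st3, st4, st5, st6}.
Every state reachable from st0 satisfies try1 → AF (crit2 ∨ try2).
st0 ∈ Sat(AG (try1 → AF (crit2 ∨ try2))).

Holds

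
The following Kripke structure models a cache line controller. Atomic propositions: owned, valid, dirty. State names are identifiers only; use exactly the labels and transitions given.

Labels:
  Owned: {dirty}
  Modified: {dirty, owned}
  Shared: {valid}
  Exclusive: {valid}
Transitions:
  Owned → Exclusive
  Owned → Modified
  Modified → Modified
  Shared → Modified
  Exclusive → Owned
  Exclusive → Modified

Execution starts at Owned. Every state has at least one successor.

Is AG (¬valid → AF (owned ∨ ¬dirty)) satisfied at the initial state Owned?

States satisfying ¬valid → AF (owned ∨ ¬dirty): {Owned, Modified, Shared, Exclusive}.
States satisfying AG (¬valid → AF (owned ∨ ¬dirty)): {Owned, Modified, Shared, Exclusive}.
Every state reachable from Owned satisfies ¬valid → AF (owned ∨ ¬dirty).
Owned ∈ Sat(AG (¬valid → AF (owned ∨ ¬dirty))).

Holds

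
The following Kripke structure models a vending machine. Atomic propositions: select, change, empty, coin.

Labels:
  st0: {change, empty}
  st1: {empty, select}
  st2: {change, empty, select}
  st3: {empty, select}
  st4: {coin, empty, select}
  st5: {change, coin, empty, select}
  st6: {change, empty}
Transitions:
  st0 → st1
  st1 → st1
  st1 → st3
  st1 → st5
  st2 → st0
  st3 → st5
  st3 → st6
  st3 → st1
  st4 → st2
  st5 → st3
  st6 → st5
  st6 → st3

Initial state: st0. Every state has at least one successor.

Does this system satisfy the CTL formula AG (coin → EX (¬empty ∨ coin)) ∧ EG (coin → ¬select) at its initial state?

Violated

States satisfying coin → EX (¬empty ∨ coin): {st0, st1, st2, st3, st6}.
States satisfying AG (coin → EX (¬empty ∨ coin)): ∅.
States satisfying coin → ¬select: {st0, st1, st2, st3, st6}.
States satisfying EG (coin → ¬select): {st0, st1, st2, st3, st6}.
States satisfying AG (coin → EX (¬empty ∨ coin)) ∧ EG (coin → ¬select): ∅.
st0 ∉ Sat(AG (coin → EX (¬empty ∨ coin)) ∧ EG (coin → ¬select)).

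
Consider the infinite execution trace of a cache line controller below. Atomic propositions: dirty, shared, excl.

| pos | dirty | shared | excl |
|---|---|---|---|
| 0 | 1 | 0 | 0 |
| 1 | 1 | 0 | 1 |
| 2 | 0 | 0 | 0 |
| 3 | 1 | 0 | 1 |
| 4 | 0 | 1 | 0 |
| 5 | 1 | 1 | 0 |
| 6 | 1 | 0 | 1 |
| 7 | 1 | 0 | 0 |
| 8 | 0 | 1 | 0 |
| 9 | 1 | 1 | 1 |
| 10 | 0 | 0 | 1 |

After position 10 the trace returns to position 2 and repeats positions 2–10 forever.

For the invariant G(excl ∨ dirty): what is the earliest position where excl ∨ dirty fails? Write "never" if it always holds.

Check excl ∨ dirty at each position in order: 0 ✓, 1 ✓.
At position 2 the labels are {}, so excl ∨ dirty is false there. This is the first violation.

2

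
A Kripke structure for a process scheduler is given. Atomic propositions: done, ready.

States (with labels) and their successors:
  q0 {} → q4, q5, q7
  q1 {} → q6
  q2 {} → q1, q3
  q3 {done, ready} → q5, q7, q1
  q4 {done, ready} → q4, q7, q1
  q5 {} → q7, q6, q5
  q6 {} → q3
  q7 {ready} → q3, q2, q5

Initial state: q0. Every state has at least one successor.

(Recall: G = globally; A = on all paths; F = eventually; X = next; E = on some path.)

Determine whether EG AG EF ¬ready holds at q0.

States satisfying AG EF ¬ready: {q0, q1, q2, q3, q4, q5, q6, q7}.
States satisfying EG AG EF ¬ready: {q0, q1, q2, q3, q4, q5, q6, q7}.
q0 ∈ Sat(EG AG EF ¬ready).

Holds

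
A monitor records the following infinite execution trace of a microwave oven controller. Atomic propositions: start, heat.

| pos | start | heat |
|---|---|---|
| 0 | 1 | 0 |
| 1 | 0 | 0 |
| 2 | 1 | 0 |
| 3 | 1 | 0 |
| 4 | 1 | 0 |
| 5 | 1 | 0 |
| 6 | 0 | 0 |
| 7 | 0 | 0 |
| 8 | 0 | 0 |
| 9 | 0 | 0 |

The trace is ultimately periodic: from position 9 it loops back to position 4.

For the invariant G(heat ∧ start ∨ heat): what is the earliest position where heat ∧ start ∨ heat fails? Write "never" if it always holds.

At position 0 the labels are {start}, so heat ∧ start ∨ heat is false there. This is the first violation.

0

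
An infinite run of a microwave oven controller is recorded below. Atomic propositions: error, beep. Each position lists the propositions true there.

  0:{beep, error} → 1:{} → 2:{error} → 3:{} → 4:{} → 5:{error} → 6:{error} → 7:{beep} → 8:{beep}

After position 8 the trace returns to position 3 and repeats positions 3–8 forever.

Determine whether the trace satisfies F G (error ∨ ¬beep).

G (error ∨ ¬beep) is false at every position 0..8, so it never becomes true and F G (error ∨ ¬beep) fails.

Violated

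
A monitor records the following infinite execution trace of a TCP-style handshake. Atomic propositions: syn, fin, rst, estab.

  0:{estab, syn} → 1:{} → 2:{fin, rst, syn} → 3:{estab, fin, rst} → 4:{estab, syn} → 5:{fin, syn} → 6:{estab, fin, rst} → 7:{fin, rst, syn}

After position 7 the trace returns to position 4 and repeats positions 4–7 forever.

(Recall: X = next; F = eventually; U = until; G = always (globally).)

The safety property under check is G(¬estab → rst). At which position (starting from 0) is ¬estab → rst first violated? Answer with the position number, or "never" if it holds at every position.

1

Check ¬estab → rst at each position in order: 0 ✓.
At position 1 the labels are {}, so ¬estab → rst is false there. This is the first violation.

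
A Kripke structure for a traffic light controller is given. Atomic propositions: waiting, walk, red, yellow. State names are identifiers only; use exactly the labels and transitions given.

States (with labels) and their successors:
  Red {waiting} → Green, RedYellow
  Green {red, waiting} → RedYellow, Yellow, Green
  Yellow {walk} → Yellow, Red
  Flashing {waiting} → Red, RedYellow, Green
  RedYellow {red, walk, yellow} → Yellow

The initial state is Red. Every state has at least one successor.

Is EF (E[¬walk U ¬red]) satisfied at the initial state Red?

Yes

States satisfying E[¬walk U ¬red]: {Red, Green, Yellow, Flashing}.
States satisfying EF (E[¬walk U ¬red]): {Red, Green, Yellow, Flashing, RedYellow}.
Some path from Red reaches a state where E[¬walk U ¬red] holds.
Red ∈ Sat(EF (E[¬walk U ¬red])).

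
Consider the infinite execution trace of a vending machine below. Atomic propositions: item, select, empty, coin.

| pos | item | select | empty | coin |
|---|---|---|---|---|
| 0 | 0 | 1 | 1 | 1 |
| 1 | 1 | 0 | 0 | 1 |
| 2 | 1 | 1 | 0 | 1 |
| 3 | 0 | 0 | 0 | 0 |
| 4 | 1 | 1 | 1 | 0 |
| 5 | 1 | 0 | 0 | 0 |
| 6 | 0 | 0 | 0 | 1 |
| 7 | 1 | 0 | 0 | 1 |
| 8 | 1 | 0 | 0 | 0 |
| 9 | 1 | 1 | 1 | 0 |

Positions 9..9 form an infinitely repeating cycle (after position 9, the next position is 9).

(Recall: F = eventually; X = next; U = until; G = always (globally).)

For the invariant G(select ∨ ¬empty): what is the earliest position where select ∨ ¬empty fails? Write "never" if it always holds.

never

select ∨ ¬empty holds at every position 0..9, and those are all the positions the trace ever visits, so the invariant G(select ∨ ¬empty) is never violated.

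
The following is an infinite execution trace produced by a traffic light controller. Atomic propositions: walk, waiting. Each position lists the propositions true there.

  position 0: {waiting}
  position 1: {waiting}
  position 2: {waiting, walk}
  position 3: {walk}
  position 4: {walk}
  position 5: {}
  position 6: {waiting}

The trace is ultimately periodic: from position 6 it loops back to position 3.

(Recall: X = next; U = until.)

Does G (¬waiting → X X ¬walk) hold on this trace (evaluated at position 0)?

Violated

¬waiting → X X ¬walk must hold at every position from 0 onward. It fails at position 5, so G (¬waiting → X X ¬walk) is false.
Positions where ¬waiting holds: 3, 4, 5.
Check X X ¬walk at each: 3→ok, 4→ok, 5→fails.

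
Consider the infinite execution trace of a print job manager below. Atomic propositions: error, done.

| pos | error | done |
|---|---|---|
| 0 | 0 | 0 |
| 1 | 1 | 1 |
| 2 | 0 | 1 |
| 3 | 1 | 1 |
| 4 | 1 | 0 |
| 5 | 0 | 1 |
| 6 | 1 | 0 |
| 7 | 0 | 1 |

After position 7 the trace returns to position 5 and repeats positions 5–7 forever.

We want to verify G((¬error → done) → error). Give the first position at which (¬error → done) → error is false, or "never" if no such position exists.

Check (¬error → done) → error at each position in order: 0 ✓, 1 ✓.
At position 2 the labels are {done}, so (¬error → done) → error is false there. This is the first violation.

2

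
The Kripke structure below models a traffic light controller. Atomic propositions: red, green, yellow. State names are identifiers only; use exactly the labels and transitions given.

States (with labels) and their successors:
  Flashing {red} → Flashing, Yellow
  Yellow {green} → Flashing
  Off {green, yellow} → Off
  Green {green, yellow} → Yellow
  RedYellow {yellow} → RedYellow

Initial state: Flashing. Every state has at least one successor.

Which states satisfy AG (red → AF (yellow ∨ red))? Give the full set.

States satisfying red → AF (yellow ∨ red): {Flashing, Yellow, Off, Green, RedYellow}.
States satisfying AG (red → AF (yellow ∨ red)): {Flashing, Yellow, Off, Green, RedYellow}.

{Flashing, Yellow, Off, Green, RedYellow}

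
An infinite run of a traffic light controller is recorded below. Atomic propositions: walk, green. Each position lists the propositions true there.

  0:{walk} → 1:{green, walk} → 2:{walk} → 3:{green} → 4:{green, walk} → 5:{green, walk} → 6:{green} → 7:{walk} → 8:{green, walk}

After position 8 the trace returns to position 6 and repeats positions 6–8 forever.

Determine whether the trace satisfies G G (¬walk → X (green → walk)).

G (¬walk → X (green → walk)) holds at every position 0..8, and those are all positions ever visited, so G G (¬walk → X (green → walk)) holds.

Satisfied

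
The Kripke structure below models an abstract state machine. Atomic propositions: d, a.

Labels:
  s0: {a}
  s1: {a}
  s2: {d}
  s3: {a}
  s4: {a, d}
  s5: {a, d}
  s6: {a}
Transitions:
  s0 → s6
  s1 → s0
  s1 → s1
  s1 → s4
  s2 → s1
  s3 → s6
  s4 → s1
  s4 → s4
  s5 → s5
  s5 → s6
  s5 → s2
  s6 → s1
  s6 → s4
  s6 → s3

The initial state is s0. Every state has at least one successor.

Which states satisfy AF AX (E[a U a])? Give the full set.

States satisfying AX (E[a U a]): {s0, s1, s2, s3, s4, s6}.
States satisfying AF AX (E[a U a]): {s0, s1, s2, s3, s4, s6}.

{s0, s1, s2, s3, s4, s6}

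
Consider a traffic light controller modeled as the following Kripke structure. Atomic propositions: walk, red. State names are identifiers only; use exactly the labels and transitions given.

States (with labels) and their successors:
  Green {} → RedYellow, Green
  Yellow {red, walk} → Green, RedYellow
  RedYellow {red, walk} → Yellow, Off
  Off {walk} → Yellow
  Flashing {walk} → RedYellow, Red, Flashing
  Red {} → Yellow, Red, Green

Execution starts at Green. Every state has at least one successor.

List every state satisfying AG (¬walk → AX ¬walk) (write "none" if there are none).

States satisfying ¬walk → AX ¬walk: {Yellow, RedYellow, Off, Flashing}.
States satisfying AG (¬walk → AX ¬walk): ∅.

none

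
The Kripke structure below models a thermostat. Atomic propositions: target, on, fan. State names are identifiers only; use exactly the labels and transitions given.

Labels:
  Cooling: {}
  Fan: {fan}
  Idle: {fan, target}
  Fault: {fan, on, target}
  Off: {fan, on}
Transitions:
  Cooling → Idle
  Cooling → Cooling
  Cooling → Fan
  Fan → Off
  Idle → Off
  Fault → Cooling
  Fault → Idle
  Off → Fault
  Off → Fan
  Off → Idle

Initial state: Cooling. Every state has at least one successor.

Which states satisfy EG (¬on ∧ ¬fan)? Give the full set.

States satisfying ¬on ∧ ¬fan: {Cooling}.
States satisfying EG (¬on ∧ ¬fan): {Cooling}.

{Cooling}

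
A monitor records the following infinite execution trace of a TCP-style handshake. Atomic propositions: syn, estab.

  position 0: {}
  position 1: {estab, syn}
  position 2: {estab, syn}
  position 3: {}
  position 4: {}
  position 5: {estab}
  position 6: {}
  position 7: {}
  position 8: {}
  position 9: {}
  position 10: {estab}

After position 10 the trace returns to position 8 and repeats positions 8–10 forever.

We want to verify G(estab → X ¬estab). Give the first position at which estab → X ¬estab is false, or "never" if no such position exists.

Check estab → X ¬estab at each position in order: 0 ✓.
At position 1 the labels are {estab, syn} and the next position 2 has {estab, syn}, so estab → X ¬estab is false there. This is the first violation.

1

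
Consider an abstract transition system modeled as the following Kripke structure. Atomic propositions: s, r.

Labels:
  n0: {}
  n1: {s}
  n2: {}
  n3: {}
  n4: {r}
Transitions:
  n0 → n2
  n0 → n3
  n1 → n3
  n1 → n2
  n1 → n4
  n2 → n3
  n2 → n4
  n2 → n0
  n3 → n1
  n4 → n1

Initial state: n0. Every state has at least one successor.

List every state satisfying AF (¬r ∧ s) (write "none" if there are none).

{n1, n3, n4}

States satisfying ¬r ∧ s: {n1}.
States satisfying AF (¬r ∧ s): {n1, n3, n4}.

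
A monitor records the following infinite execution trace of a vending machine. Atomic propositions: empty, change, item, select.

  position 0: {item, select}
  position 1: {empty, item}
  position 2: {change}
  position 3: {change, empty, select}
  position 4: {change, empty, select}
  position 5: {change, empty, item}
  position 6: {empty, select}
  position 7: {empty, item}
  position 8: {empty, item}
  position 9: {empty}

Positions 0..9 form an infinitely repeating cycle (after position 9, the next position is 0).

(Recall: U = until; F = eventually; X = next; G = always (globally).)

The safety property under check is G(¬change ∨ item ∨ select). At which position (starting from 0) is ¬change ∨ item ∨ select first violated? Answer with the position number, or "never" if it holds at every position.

2

Check ¬change ∨ item ∨ select at each position in order: 0 ✓, 1 ✓.
At position 2 the labels are {change}, so ¬change ∨ item ∨ select is false there. This is the first violation.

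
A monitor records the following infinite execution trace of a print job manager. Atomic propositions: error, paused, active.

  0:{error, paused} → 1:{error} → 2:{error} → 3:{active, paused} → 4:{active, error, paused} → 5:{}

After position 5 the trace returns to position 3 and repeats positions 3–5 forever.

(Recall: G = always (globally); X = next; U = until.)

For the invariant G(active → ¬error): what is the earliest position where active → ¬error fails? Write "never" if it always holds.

Check active → ¬error at each position in order: 0 ✓, 1 ✓, 2 ✓, 3 ✓.
At position 4 the labels are {active, error, paused}, so active → ¬error is false there. This is the first violation.

4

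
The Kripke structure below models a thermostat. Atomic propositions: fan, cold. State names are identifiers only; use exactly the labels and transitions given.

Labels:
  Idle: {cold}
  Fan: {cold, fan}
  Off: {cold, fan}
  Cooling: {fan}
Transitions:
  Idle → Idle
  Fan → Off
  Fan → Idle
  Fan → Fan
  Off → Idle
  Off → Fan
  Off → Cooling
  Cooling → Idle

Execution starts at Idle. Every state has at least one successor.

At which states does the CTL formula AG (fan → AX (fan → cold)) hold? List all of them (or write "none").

{Idle, Cooling}

States satisfying fan → AX (fan → cold): {Idle, Fan, Cooling}.
States satisfying AG (fan → AX (fan → cold)): {Idle, Cooling}.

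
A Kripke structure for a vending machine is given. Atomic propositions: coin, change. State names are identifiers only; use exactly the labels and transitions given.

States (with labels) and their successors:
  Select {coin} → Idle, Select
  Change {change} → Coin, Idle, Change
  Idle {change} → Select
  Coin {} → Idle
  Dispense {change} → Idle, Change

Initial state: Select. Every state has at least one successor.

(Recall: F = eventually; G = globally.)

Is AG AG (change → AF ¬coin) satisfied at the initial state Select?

States satisfying AG (change → AF ¬coin): {Select, Change, Idle, Coin, Dispense}.
States satisfying AG AG (change → AF ¬coin): {Select, Change, Idle, Coin, Dispense}.
Every state reachable from Select satisfies AG (change → AF ¬coin).
Select ∈ Sat(AG AG (change → AF ¬coin)).

Satisfied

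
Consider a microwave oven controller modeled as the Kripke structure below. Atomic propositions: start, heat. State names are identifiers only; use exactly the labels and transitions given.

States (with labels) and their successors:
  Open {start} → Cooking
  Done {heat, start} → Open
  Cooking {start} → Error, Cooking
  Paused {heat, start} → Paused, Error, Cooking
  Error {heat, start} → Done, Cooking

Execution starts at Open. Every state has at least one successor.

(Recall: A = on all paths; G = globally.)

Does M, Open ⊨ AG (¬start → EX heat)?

States satisfying ¬start → EX heat: {Open, Done, Cooking, Paused, Error}.
States satisfying AG (¬start → EX heat): {Open, Done, Cooking, Paused, Error}.
Every state reachable from Open satisfies ¬start → EX heat.
Open ∈ Sat(AG (¬start → EX heat)).

Satisfied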